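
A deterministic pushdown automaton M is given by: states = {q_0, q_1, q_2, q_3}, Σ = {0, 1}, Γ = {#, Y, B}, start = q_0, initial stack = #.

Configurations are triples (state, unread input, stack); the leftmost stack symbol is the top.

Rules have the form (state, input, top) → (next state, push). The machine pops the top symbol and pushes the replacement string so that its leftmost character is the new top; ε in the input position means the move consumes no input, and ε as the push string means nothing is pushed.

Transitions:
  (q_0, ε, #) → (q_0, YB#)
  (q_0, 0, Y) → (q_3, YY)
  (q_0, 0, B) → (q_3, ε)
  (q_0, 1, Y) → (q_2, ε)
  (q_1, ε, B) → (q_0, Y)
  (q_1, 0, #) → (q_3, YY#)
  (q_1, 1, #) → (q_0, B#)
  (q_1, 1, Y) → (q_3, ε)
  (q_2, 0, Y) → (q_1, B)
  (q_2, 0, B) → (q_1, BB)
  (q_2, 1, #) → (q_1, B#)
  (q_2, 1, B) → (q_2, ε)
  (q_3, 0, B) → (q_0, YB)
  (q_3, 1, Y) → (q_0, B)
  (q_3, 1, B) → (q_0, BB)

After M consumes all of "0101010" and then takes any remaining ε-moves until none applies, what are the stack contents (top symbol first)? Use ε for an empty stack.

(q_0, 0101010, #)
  ε-move, top #: go to q_0, push YB# → (q_0, 0101010, YB#)
  read 0, top Y: go to q_3, push YY → (q_3, 101010, YYB#)
  read 1, top Y: go to q_0, push B → (q_0, 01010, BYB#)
  read 0, top B: go to q_3, push ε → (q_3, 1010, YB#)
  read 1, top Y: go to q_0, push B → (q_0, 010, BB#)
  read 0, top B: go to q_3, push ε → (q_3, 10, B#)
  read 1, top B: go to q_0, push BB → (q_0, 0, BB#)
  read 0, top B: go to q_3, push ε → (q_3, ε, B#)
All input consumed in state q_3 with stack B#.

B#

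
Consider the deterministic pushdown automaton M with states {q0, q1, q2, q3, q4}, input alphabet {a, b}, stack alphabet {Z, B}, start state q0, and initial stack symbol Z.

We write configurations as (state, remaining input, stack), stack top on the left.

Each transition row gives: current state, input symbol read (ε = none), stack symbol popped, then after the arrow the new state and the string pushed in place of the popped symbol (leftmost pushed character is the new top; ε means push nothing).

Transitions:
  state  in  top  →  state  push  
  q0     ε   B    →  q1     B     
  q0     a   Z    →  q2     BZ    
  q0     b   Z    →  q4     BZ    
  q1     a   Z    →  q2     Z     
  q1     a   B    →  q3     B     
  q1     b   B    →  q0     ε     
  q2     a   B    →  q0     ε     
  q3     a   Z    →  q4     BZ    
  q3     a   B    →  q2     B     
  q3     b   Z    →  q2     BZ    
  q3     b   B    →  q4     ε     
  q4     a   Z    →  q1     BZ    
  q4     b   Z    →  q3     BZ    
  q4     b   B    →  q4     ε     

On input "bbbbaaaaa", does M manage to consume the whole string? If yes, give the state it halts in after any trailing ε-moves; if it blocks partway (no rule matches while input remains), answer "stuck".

q2

(q0, bbbbaaaaa, Z)
  read b, top Z: go to q4, push BZ → (q4, bbbaaaaa, BZ)
  read b, top B: go to q4, push ε → (q4, bbaaaaa, Z)
  read b, top Z: go to q3, push BZ → (q3, baaaaa, BZ)
  read b, top B: go to q4, push ε → (q4, aaaaa, Z)
  read a, top Z: go to q1, push BZ → (q1, aaaa, BZ)
  read a, top B: go to q3, push B → (q3, aaa, BZ)
  read a, top B: go to q2, push B → (q2, aa, BZ)
  read a, top B: go to q0, push ε → (q0, a, Z)
  read a, top Z: go to q2, push BZ → (q2, ε, BZ)
All input consumed; M is in state q2.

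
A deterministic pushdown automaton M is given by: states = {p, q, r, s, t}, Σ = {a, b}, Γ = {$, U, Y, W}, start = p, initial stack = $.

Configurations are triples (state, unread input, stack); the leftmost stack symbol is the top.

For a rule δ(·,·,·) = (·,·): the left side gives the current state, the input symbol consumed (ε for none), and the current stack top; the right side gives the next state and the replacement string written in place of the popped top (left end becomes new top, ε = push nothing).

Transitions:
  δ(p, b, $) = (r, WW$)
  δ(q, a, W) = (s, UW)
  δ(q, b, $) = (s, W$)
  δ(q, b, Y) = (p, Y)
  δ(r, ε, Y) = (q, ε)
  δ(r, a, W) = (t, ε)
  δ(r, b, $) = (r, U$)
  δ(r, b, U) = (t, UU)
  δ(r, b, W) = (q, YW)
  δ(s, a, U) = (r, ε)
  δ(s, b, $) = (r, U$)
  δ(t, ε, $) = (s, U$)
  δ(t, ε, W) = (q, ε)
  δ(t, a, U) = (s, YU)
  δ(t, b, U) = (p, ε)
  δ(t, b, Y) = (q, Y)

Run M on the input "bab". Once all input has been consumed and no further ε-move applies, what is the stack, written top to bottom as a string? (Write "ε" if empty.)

W$

(p, bab, $) ⊢ (r, ab, WW$) ⊢ (t, b, W$) ⊢ (q, b, $) ⊢ (s, ε, W$)
All input consumed in state s with stack W$.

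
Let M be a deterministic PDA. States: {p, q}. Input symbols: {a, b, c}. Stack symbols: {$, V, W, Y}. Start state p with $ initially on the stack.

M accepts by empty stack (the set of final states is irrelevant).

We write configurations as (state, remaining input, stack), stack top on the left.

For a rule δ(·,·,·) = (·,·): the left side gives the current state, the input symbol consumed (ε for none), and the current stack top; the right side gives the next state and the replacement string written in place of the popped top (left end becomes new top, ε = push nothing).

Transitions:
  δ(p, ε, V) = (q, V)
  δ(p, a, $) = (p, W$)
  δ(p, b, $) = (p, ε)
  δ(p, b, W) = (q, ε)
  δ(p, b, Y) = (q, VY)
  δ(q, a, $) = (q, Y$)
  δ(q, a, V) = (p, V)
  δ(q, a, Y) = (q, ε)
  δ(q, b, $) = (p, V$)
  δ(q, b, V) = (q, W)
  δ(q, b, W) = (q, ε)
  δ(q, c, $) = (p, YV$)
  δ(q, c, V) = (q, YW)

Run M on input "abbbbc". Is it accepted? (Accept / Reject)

(p, abbbbc, $)
  read a, top $: go to p, push W$ → (p, bbbbc, W$)
  read b, top W: go to q, push ε → (q, bbbc, $)
  read b, top $: go to p, push V$ → (p, bbc, V$)
  ε-move, top V: go to q, push V → (q, bbc, V$)
  read b, top V: go to q, push W → (q, bc, W$)
  read b, top W: go to q, push ε → (q, c, $)
  read c, top $: go to p, push YV$ → (p, ε, YV$)
All input consumed; stack is YV$, not empty, and no further ε-move applies.

Reject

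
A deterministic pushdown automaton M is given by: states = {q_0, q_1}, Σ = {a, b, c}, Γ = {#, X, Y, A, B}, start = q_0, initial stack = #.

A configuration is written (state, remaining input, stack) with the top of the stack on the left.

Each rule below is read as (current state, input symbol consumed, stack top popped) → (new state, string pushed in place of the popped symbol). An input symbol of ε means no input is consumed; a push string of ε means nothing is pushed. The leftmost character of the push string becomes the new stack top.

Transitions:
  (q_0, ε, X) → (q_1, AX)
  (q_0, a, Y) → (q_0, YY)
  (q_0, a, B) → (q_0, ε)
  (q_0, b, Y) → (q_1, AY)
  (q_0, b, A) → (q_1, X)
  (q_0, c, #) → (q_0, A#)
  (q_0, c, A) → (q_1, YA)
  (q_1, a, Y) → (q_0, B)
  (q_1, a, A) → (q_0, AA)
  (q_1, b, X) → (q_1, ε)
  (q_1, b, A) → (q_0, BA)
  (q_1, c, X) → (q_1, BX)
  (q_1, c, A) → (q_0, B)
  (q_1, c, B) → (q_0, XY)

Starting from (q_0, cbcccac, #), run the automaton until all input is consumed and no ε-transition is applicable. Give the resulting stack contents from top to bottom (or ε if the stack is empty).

(q_0, cbcccac, #)
  read c, top #: go to q_0, push A# → (q_0, bcccac, A#)
  read b, top A: go to q_1, push X → (q_1, cccac, X#)
  read c, top X: go to q_1, push BX → (q_1, ccac, BX#)
  read c, top B: go to q_0, push XY → (q_0, cac, XYX#)
  ε-move, top X: go to q_1, push AX → (q_1, cac, AXYX#)
  read c, top A: go to q_0, push B → (q_0, ac, BXYX#)
  read a, top B: go to q_0, push ε → (q_0, c, XYX#)
  ε-move, top X: go to q_1, push AX → (q_1, c, AXYX#)
  read c, top A: go to q_0, push B → (q_0, ε, BXYX#)
All input consumed in state q_0 with stack BXYX#.

BXYX#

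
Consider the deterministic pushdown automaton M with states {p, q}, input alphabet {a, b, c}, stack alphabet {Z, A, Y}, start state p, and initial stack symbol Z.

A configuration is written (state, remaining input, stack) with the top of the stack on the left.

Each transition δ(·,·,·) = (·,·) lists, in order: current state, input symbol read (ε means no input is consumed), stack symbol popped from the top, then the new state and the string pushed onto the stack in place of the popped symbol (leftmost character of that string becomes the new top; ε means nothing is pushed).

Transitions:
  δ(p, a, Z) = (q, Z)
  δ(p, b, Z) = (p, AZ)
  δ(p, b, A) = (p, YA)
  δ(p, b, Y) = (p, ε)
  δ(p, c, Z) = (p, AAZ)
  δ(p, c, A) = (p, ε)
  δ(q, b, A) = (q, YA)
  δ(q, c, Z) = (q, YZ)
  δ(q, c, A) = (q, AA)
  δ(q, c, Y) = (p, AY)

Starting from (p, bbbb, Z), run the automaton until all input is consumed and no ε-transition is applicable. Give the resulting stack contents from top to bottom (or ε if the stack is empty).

(p, bbbb, Z) ⊢ (p, bbb, AZ) ⊢ (p, bb, YAZ) ⊢ (p, b, AZ) ⊢ (p, ε, YAZ)
All input consumed in state p with stack YAZ.

YAZ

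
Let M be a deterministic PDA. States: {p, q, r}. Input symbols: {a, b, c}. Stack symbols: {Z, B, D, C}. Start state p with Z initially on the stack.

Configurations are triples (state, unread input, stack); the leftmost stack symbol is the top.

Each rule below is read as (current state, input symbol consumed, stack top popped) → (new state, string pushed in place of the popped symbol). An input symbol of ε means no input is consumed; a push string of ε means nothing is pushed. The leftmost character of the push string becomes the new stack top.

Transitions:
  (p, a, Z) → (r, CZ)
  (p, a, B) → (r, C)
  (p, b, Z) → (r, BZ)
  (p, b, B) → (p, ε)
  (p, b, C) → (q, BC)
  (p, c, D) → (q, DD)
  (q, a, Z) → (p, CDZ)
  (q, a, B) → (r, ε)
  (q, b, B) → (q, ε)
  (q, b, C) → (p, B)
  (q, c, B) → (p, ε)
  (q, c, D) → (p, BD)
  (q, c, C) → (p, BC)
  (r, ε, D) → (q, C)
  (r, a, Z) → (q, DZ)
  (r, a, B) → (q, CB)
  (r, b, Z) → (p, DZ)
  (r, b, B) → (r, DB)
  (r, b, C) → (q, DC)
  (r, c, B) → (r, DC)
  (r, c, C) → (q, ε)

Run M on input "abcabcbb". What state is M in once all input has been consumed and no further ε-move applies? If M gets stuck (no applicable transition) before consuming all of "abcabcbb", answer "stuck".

stuck

(p, abcabcbb, Z) ⊢ (r, bcabcbb, CZ) ⊢ (q, cabcbb, DCZ) ⊢ (p, abcbb, BDCZ) ⊢ (r, bcbb, CDCZ) ⊢ (q, cbb, DCDCZ) ⊢ (p, bb, BDCDCZ) ⊢ (p, b, DCDCZ)
No transition for (p, b, top D); M blocks with input b remaining.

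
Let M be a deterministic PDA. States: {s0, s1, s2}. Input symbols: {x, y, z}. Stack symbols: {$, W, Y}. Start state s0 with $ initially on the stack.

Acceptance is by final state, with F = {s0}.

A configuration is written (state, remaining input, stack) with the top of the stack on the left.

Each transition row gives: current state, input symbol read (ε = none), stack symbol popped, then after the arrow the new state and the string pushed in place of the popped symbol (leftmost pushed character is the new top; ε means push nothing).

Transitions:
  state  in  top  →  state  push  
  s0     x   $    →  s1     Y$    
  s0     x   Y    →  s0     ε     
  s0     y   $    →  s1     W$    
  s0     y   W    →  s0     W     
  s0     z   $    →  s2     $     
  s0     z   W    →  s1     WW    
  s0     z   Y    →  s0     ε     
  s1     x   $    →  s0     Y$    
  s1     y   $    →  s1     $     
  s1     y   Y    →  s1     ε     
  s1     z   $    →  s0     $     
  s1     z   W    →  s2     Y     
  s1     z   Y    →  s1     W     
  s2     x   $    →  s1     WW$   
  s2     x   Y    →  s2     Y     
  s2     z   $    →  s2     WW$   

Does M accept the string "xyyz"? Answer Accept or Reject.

Accept

(s0, xyyz, $)
  read x, top $: go to s1, push Y$ → (s1, yyz, Y$)
  read y, top Y: go to s1, push ε → (s1, yz, $)
  read y, top $: go to s1, push $ → (s1, z, $)
  read z, top $: go to s0, push $ → (s0, ε, $)
All input consumed; state s0 ∈ F.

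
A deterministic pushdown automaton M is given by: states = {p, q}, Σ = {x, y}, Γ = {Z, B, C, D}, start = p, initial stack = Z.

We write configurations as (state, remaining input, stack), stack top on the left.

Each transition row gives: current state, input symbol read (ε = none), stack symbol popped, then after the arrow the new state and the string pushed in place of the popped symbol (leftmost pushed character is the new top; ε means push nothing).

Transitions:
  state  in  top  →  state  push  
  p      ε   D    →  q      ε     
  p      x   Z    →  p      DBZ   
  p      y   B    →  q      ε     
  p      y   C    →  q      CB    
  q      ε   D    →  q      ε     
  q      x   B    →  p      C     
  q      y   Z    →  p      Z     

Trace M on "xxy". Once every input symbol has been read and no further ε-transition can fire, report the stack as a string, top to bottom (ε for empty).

CBZ

(p, xxy, Z)
  read x, top Z: go to p, push DBZ → (p, xy, DBZ)
  ε-move, top D: go to q, push ε → (q, xy, BZ)
  read x, top B: go to p, push C → (p, y, CZ)
  read y, top C: go to q, push CB → (q, ε, CBZ)
All input consumed in state q with stack CBZ.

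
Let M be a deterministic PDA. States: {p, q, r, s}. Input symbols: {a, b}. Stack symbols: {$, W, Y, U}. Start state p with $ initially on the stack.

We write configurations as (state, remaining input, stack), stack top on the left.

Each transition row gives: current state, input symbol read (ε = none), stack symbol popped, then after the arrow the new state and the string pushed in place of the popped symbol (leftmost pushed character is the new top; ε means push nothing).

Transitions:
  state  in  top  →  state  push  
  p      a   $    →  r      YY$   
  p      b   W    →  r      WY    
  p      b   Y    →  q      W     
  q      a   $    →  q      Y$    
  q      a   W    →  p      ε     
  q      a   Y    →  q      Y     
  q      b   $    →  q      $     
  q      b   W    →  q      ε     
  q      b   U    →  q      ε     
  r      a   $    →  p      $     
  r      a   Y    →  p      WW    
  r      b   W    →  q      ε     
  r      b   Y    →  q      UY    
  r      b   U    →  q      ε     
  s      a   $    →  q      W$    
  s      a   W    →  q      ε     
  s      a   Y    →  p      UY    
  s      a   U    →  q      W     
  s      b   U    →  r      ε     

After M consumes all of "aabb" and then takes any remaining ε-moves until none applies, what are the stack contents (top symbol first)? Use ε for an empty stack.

YWY$

(p, aabb, $) ⊢ (r, abb, YY$) ⊢ (p, bb, WWY$) ⊢ (r, b, WYWY$) ⊢ (q, ε, YWY$)
All input consumed in state q with stack YWY$.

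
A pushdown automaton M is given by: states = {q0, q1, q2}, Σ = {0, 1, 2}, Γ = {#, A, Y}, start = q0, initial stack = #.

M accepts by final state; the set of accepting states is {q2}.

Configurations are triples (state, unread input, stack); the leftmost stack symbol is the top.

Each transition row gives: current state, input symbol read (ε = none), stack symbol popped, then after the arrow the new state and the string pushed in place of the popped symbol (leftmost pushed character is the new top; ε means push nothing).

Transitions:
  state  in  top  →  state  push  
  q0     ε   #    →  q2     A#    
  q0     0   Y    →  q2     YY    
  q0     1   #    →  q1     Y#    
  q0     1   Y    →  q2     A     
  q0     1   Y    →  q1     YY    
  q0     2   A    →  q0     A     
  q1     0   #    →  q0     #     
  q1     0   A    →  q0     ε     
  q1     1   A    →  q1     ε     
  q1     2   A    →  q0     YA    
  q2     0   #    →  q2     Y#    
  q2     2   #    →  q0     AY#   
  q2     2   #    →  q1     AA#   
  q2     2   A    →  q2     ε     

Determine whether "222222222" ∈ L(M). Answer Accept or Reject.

No computation consumes all input and reaches a final state.

Reject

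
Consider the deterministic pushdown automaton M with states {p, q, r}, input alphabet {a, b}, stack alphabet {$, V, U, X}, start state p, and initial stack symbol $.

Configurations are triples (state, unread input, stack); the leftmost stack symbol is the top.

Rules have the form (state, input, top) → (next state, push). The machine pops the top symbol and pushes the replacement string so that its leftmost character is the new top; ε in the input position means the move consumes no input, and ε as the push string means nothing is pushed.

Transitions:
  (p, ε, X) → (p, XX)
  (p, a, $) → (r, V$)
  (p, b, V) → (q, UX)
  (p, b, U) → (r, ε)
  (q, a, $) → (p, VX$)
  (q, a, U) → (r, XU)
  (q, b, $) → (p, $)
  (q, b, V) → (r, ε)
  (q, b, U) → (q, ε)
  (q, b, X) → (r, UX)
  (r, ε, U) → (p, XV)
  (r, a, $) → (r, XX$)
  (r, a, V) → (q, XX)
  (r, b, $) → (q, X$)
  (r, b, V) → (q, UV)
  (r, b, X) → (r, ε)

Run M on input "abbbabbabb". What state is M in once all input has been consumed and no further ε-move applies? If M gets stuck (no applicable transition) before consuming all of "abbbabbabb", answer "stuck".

(p, abbbabbabb, $)
  read a, top $: go to r, push V$ → (r, bbbabbabb, V$)
  read b, top V: go to q, push UV → (q, bbabbabb, UV$)
  read b, top U: go to q, push ε → (q, babbabb, V$)
  read b, top V: go to r, push ε → (r, abbabb, $)
  read a, top $: go to r, push XX$ → (r, bbabb, XX$)
  read b, top X: go to r, push ε → (r, babb, X$)
  read b, top X: go to r, push ε → (r, abb, $)
  read a, top $: go to r, push XX$ → (r, bb, XX$)
  read b, top X: go to r, push ε → (r, b, X$)
  read b, top X: go to r, push ε → (r, ε, $)
All input consumed; M is in state r.

r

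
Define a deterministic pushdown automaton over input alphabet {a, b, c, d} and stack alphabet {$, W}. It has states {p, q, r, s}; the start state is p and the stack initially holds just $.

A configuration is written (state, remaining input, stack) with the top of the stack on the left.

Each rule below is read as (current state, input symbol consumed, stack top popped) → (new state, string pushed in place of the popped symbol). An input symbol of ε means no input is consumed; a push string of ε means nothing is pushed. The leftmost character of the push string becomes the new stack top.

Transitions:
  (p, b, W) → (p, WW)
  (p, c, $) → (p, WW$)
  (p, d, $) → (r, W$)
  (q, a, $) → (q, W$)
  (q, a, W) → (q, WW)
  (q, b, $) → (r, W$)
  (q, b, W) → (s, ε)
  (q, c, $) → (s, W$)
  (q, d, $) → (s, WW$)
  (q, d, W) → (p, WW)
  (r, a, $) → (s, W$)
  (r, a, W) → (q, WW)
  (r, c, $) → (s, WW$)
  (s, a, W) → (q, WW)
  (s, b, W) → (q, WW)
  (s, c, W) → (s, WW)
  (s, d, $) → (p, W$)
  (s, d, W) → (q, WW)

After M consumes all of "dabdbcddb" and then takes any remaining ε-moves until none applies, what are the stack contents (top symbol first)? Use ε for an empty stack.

WWWWW$

(p, dabdbcddb, $)
  read d, top $: go to r, push W$ → (r, abdbcddb, W$)
  read a, top W: go to q, push WW → (q, bdbcddb, WW$)
  read b, top W: go to s, push ε → (s, dbcddb, W$)
  read d, top W: go to q, push WW → (q, bcddb, WW$)
  read b, top W: go to s, push ε → (s, cddb, W$)
  read c, top W: go to s, push WW → (s, ddb, WW$)
  read d, top W: go to q, push WW → (q, db, WWW$)
  read d, top W: go to p, push WW → (p, b, WWWW$)
  read b, top W: go to p, push WW → (p, ε, WWWWW$)
All input consumed in state p with stack WWWWW$.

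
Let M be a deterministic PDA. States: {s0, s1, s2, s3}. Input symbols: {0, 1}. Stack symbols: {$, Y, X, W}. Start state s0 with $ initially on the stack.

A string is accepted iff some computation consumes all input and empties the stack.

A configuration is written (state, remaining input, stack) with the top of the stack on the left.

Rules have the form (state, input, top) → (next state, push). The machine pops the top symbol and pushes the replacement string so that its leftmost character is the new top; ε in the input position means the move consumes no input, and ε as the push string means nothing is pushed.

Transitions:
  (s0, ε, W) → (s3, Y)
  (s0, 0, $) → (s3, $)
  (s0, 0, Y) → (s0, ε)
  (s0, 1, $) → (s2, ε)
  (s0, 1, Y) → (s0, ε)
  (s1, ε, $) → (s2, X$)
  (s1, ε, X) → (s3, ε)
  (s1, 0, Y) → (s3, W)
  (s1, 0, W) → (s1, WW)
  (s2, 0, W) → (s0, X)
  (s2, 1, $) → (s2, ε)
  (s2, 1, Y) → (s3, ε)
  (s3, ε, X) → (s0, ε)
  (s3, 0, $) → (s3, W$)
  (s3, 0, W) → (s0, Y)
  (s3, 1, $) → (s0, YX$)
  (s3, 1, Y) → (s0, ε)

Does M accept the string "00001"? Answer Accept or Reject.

Accept

(s0, 00001, $)
  read 0, top $: go to s3, push $ → (s3, 0001, $)
  read 0, top $: go to s3, push W$ → (s3, 001, W$)
  read 0, top W: go to s0, push Y → (s0, 01, Y$)
  read 0, top Y: go to s0, push ε → (s0, 1, $)
  read 1, top $: go to s2, push ε → (s2, ε, ε)
All input consumed and the stack is empty.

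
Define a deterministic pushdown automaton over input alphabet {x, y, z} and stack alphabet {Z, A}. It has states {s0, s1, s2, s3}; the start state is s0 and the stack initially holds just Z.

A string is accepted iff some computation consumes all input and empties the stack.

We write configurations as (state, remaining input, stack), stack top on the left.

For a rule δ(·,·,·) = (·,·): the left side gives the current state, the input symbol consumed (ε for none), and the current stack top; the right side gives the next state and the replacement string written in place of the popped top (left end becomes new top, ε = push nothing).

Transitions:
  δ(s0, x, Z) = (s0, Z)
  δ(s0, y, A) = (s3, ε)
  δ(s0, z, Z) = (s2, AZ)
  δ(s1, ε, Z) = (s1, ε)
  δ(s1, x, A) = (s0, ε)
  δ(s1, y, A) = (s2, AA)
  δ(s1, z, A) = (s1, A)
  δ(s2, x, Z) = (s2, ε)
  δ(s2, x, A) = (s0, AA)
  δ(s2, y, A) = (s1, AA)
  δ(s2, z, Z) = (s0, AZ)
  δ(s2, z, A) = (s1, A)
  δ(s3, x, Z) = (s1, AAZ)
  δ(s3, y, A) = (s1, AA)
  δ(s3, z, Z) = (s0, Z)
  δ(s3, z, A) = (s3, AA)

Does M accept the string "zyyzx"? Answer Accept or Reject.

Reject

(s0, zyyzx, Z)
  read z, top Z: go to s2, push AZ → (s2, yyzx, AZ)
  read y, top A: go to s1, push AA → (s1, yzx, AAZ)
  read y, top A: go to s2, push AA → (s2, zx, AAAZ)
  read z, top A: go to s1, push A → (s1, x, AAAZ)
  read x, top A: go to s0, push ε → (s0, ε, AAZ)
All input consumed; stack is AAZ, not empty, and no further ε-move applies.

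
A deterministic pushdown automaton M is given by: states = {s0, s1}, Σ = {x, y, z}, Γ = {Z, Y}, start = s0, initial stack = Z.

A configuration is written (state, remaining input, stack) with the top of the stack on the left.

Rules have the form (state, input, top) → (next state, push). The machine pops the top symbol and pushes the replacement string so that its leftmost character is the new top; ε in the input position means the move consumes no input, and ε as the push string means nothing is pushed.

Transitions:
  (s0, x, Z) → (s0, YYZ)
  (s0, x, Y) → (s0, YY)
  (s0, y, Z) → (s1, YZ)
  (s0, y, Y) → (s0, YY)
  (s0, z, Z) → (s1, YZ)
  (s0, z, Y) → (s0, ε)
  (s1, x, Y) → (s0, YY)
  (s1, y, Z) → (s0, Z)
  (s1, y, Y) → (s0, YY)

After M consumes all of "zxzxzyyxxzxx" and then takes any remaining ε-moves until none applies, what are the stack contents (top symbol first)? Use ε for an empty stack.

(s0, zxzxzyyxxzxx, Z)
  read z, top Z: go to s1, push YZ → (s1, xzxzyyxxzxx, YZ)
  read x, top Y: go to s0, push YY → (s0, zxzyyxxzxx, YYZ)
  read z, top Y: go to s0, push ε → (s0, xzyyxxzxx, YZ)
  read x, top Y: go to s0, push YY → (s0, zyyxxzxx, YYZ)
  read z, top Y: go to s0, push ε → (s0, yyxxzxx, YZ)
  read y, top Y: go to s0, push YY → (s0, yxxzxx, YYZ)
  read y, top Y: go to s0, push YY → (s0, xxzxx, YYYZ)
  read x, top Y: go to s0, push YY → (s0, xzxx, YYYYZ)
  read x, top Y: go to s0, push YY → (s0, zxx, YYYYYZ)
  read z, top Y: go to s0, push ε → (s0, xx, YYYYZ)
  read x, top Y: go to s0, push YY → (s0, x, YYYYYZ)
  read x, top Y: go to s0, push YY → (s0, ε, YYYYYYZ)
All input consumed in state s0 with stack YYYYYYZ.

YYYYYYZ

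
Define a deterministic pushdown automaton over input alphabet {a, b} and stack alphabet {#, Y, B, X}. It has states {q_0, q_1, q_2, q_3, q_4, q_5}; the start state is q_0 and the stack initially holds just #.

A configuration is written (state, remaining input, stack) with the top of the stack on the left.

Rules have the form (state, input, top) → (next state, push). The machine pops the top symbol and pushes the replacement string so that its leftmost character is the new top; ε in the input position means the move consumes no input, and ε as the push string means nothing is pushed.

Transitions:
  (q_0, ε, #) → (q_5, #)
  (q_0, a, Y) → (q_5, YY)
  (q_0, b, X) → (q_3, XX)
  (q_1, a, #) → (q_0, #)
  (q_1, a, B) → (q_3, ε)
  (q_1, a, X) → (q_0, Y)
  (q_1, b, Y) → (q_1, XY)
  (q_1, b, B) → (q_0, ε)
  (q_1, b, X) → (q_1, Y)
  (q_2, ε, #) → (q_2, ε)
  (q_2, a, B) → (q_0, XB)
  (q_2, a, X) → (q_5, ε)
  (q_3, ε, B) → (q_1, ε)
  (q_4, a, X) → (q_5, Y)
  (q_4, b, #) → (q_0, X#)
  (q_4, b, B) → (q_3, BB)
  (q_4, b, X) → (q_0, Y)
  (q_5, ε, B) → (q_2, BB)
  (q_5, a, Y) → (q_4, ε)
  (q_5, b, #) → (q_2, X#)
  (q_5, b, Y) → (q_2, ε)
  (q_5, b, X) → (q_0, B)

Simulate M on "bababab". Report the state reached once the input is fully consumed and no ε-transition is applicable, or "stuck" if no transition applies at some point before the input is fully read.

(q_0, bababab, #)
  ε-move, top #: go to q_5, push # → (q_5, bababab, #)
  read b, top #: go to q_2, push X# → (q_2, ababab, X#)
  read a, top X: go to q_5, push ε → (q_5, babab, #)
  read b, top #: go to q_2, push X# → (q_2, abab, X#)
  read a, top X: go to q_5, push ε → (q_5, bab, #)
  read b, top #: go to q_2, push X# → (q_2, ab, X#)
  read a, top X: go to q_5, push ε → (q_5, b, #)
  read b, top #: go to q_2, push X# → (q_2, ε, X#)
All input consumed; M is in state q_2.

q_2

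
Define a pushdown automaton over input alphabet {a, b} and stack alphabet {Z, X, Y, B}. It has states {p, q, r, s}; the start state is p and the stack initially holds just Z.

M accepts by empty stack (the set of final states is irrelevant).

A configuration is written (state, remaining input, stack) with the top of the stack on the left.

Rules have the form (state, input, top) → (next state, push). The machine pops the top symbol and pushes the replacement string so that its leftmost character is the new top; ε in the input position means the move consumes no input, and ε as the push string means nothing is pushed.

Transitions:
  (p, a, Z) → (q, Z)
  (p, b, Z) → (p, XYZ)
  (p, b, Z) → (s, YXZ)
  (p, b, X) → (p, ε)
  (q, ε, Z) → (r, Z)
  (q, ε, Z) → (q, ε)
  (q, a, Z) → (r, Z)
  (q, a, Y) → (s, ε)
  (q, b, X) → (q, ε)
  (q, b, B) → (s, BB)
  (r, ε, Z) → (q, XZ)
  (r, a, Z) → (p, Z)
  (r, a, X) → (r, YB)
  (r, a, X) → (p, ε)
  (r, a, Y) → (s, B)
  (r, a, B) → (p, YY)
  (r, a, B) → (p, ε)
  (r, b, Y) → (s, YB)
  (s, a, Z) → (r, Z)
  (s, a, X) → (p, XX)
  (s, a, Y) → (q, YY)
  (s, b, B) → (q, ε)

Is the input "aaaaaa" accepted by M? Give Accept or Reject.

Accept

One accepting computation: (p, aaaaaa, Z) ⊢ (q, aaaaa, Z) ⊢ (r, aaaaa, Z) ⊢ (p, aaaa, Z) ⊢ (q, aaa, Z) ⊢ (r, aa, Z) ⊢ (p, a, Z) ⊢ (q, ε, Z) ⊢ (q, ε, ε)
All input consumed and the stack is empty.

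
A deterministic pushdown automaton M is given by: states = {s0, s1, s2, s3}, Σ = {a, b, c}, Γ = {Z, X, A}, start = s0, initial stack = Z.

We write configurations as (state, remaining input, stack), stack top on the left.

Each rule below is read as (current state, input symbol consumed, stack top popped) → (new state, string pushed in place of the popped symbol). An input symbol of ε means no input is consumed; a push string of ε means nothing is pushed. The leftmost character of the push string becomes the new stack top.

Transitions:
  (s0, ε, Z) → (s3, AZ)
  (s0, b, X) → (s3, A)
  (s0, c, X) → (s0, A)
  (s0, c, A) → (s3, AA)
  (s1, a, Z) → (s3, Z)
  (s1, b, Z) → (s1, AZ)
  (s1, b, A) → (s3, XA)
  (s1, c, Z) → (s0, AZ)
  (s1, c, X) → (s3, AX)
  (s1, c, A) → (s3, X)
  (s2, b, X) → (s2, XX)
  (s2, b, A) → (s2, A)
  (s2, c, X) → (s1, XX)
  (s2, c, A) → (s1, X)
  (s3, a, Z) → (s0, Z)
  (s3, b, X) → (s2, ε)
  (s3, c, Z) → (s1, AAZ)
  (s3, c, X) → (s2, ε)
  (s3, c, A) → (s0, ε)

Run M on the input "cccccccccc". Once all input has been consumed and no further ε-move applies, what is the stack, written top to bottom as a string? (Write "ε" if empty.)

(s0, cccccccccc, Z)
  ε-move, top Z: go to s3, push AZ → (s3, cccccccccc, AZ)
  read c, top A: go to s0, push ε → (s0, ccccccccc, Z)
  ε-move, top Z: go to s3, push AZ → (s3, ccccccccc, AZ)
  read c, top A: go to s0, push ε → (s0, cccccccc, Z)
  ε-move, top Z: go to s3, push AZ → (s3, cccccccc, AZ)
  read c, top A: go to s0, push ε → (s0, ccccccc, Z)
  ε-move, top Z: go to s3, push AZ → (s3, ccccccc, AZ)
  read c, top A: go to s0, push ε → (s0, cccccc, Z)
  ε-move, top Z: go to s3, push AZ → (s3, cccccc, AZ)
  read c, top A: go to s0, push ε → (s0, ccccc, Z)
  ε-move, top Z: go to s3, push AZ → (s3, ccccc, AZ)
  read c, top A: go to s0, push ε → (s0, cccc, Z)
  ε-move, top Z: go to s3, push AZ → (s3, cccc, AZ)
  read c, top A: go to s0, push ε → (s0, ccc, Z)
  ε-move, top Z: go to s3, push AZ → (s3, ccc, AZ)
  read c, top A: go to s0, push ε → (s0, cc, Z)
  ε-move, top Z: go to s3, push AZ → (s3, cc, AZ)
  read c, top A: go to s0, push ε → (s0, c, Z)
  ε-move, top Z: go to s3, push AZ → (s3, c, AZ)
  read c, top A: go to s0, push ε → (s0, ε, Z)
  ε-move, top Z: go to s3, push AZ → (s3, ε, AZ)
All input consumed in state s3 with stack AZ.

AZ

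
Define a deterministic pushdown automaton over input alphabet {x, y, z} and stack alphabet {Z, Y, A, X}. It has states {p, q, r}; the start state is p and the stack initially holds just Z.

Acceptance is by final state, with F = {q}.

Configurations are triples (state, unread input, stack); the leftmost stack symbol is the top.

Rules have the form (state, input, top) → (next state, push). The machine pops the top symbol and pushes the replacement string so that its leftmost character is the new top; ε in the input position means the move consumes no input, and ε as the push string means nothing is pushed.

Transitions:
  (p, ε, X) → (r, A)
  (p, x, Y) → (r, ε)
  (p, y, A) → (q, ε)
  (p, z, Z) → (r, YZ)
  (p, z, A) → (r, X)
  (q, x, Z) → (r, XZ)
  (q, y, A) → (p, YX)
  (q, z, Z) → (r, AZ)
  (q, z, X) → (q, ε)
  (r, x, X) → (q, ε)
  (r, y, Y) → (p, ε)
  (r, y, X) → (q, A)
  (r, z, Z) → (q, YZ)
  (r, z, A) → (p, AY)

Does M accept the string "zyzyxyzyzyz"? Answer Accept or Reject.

Reject

(p, zyzyxyzyzyz, Z)
  read z, top Z: go to r, push YZ → (r, yzyxyzyzyz, YZ)
  read y, top Y: go to p, push ε → (p, zyxyzyzyz, Z)
  read z, top Z: go to r, push YZ → (r, yxyzyzyz, YZ)
  read y, top Y: go to p, push ε → (p, xyzyzyz, Z)
No transition applies at (p, xyzyzyz, Z); input not fully consumed.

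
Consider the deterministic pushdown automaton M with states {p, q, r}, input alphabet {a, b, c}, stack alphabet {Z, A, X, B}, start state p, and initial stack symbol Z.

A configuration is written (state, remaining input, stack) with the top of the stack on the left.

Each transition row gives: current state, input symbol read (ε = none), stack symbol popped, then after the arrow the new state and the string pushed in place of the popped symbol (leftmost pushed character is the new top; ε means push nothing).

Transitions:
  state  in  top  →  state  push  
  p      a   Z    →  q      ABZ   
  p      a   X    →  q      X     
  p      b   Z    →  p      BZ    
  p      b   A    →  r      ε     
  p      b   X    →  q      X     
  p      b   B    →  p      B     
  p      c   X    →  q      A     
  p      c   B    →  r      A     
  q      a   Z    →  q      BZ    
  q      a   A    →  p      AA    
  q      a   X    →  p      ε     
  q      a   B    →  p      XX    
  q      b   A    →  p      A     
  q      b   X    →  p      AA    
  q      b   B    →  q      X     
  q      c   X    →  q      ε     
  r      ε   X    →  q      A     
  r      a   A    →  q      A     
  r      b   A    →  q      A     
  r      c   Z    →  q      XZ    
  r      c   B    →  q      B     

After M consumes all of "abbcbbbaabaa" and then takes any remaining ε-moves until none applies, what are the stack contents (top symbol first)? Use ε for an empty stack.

(p, abbcbbbaabaa, Z)
  read a, top Z: go to q, push ABZ → (q, bbcbbbaabaa, ABZ)
  read b, top A: go to p, push A → (p, bcbbbaabaa, ABZ)
  read b, top A: go to r, push ε → (r, cbbbaabaa, BZ)
  read c, top B: go to q, push B → (q, bbbaabaa, BZ)
  read b, top B: go to q, push X → (q, bbaabaa, XZ)
  read b, top X: go to p, push AA → (p, baabaa, AAZ)
  read b, top A: go to r, push ε → (r, aabaa, AZ)
  read a, top A: go to q, push A → (q, abaa, AZ)
  read a, top A: go to p, push AA → (p, baa, AAZ)
  read b, top A: go to r, push ε → (r, aa, AZ)
  read a, top A: go to q, push A → (q, a, AZ)
  read a, top A: go to p, push AA → (p, ε, AAZ)
All input consumed in state p with stack AAZ.

AAZ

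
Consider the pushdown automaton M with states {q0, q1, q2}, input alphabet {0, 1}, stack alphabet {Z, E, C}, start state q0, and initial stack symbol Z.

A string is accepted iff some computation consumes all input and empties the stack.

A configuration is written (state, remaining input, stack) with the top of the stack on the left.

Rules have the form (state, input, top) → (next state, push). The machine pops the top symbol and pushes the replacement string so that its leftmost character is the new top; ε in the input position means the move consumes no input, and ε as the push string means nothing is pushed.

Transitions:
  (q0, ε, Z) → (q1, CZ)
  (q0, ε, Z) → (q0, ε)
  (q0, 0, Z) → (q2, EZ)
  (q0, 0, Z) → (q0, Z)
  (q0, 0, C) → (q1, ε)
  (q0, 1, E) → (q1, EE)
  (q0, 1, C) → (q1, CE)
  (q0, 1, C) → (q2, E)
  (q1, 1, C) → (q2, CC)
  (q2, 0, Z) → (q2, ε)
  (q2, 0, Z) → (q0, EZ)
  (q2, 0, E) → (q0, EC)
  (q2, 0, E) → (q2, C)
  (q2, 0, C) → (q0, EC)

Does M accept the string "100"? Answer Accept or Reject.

No computation consumes all input and empties the stack.

Reject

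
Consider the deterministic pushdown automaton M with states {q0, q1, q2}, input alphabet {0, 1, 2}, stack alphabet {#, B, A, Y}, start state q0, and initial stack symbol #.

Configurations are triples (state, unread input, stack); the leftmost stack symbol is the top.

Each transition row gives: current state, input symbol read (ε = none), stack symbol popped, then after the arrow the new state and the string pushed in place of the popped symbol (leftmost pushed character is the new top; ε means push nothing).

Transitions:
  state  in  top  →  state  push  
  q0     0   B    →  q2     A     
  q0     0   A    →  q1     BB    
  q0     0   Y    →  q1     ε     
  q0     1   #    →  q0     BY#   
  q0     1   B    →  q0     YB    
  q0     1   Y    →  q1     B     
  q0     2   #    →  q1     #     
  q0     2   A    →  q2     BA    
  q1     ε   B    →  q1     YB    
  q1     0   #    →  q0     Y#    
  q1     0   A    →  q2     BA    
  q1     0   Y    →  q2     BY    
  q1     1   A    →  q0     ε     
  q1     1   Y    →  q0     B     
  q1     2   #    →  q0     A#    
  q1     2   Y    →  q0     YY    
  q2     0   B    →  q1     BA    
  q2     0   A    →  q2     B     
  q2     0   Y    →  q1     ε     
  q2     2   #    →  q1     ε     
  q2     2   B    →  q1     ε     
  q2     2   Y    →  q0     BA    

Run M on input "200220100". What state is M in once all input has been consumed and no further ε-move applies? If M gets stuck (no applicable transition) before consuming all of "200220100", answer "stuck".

(q0, 200220100, #)
  read 2, top #: go to q1, push # → (q1, 00220100, #)
  read 0, top #: go to q0, push Y# → (q0, 0220100, Y#)
  read 0, top Y: go to q1, push ε → (q1, 220100, #)
  read 2, top #: go to q0, push A# → (q0, 20100, A#)
  read 2, top A: go to q2, push BA → (q2, 0100, BA#)
  read 0, top B: go to q1, push BA → (q1, 100, BAA#)
  ε-move, top B: go to q1, push YB → (q1, 100, YBAA#)
  read 1, top Y: go to q0, push B → (q0, 00, BBAA#)
  read 0, top B: go to q2, push A → (q2, 0, ABAA#)
  read 0, top A: go to q2, push B → (q2, ε, BBAA#)
All input consumed; M is in state q2.

q2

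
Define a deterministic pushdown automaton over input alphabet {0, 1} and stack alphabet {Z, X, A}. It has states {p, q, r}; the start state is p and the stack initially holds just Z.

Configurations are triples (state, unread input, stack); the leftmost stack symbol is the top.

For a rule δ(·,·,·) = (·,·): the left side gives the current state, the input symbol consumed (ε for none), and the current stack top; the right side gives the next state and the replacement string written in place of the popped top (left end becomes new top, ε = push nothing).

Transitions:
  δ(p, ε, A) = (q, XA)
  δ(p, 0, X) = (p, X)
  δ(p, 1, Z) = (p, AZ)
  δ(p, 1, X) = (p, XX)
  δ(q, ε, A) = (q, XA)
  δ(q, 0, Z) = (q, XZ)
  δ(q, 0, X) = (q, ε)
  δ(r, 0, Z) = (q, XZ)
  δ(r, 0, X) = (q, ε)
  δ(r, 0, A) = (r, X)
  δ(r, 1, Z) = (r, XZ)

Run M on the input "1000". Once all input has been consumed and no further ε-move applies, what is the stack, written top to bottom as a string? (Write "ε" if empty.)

XAZ

(p, 1000, Z)
  read 1, top Z: go to p, push AZ → (p, 000, AZ)
  ε-move, top A: go to q, push XA → (q, 000, XAZ)
  read 0, top X: go to q, push ε → (q, 00, AZ)
  ε-move, top A: go to q, push XA → (q, 00, XAZ)
  read 0, top X: go to q, push ε → (q, 0, AZ)
  ε-move, top A: go to q, push XA → (q, 0, XAZ)
  read 0, top X: go to q, push ε → (q, ε, AZ)
  ε-move, top A: go to q, push XA → (q, ε, XAZ)
All input consumed in state q with stack XAZ.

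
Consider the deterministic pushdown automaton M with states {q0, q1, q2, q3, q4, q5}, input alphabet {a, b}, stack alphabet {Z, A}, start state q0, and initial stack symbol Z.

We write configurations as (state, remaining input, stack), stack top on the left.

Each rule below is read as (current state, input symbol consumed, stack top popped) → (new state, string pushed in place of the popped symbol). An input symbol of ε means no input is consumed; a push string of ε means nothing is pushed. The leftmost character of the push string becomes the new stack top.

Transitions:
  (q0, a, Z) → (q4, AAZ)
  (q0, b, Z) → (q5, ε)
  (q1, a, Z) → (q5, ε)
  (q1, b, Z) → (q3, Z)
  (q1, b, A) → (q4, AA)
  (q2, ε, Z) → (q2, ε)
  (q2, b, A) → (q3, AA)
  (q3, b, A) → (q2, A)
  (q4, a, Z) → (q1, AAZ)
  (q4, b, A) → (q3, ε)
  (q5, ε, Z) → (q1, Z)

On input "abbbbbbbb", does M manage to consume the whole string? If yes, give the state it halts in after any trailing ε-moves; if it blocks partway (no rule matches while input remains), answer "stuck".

q2

(q0, abbbbbbbb, Z) ⊢ (q4, bbbbbbbb, AAZ) ⊢ (q3, bbbbbbb, AZ) ⊢ (q2, bbbbbb, AZ) ⊢ (q3, bbbbb, AAZ) ⊢ (q2, bbbb, AAZ) ⊢ (q3, bbb, AAAZ) ⊢ (q2, bb, AAAZ) ⊢ (q3, b, AAAAZ) ⊢ (q2, ε, AAAAZ)
All input consumed; M is in state q2.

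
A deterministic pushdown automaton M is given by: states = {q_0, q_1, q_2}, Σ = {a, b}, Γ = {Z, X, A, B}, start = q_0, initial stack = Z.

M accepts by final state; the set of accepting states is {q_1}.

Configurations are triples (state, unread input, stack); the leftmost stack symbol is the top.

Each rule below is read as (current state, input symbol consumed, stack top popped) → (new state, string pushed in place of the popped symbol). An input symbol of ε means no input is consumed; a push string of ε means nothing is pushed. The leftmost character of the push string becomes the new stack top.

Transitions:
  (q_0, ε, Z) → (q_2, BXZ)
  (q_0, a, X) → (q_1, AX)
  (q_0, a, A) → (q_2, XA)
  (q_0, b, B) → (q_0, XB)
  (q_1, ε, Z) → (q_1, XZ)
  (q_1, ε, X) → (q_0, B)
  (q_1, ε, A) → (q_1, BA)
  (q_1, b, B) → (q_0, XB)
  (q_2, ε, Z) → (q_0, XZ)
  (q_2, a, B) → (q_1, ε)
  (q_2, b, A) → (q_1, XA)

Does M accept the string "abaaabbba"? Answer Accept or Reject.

(q_0, abaaabbba, Z)
  ε-move, top Z: go to q_2, push BXZ → (q_2, abaaabbba, BXZ)
  read a, top B: go to q_1, push ε → (q_1, baaabbba, XZ)
  ε-move, top X: go to q_0, push B → (q_0, baaabbba, BZ)
  read b, top B: go to q_0, push XB → (q_0, aaabbba, XBZ)
  read a, top X: go to q_1, push AX → (q_1, aabbba, AXBZ)
  ε-move, top A: go to q_1, push BA → (q_1, aabbba, BAXBZ)
No transition applies at (q_1, aabbba, BAXBZ); input not fully consumed.

Reject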